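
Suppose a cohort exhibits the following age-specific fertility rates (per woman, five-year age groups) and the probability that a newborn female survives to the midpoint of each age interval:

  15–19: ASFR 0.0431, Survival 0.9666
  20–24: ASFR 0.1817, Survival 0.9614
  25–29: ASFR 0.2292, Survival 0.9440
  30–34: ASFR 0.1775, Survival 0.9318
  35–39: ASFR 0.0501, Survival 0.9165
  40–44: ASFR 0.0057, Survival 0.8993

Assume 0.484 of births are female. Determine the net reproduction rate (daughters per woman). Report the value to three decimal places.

1.571

Proportion female at birth = 0.484.
Survival-weighted fertility by age (5·fₓ·Sₓ):
  15–19: 5 × 0.0431 × 0.9666 = 0.20830
  20–24: 5 × 0.1817 × 0.9614 = 0.87343
  25–29: 5 × 0.2292 × 0.9440 = 1.08182
  30–34: 5 × 0.1775 × 0.9318 = 0.82697
  35–39: 5 × 0.0501 × 0.9165 = 0.22958
  40–44: 5 × 0.0057 × 0.8993 = 0.02563
Sum = 3.24573
NRR = 0.484 × 3.24573 = 1.57093
NRR > 1, so each generation more than replaces itself.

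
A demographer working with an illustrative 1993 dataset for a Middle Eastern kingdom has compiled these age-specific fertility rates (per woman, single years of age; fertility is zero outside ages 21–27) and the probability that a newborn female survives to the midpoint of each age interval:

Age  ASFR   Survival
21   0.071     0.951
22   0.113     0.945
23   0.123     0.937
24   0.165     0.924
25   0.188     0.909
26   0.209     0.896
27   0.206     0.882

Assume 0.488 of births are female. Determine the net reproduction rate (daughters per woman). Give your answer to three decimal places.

0.479

Proportion female at birth = 0.488.
Weighting each age-specific rate by interval width and survival:
  21: 1 × 0.071 × 0.951 = 0.06752
  22: 1 × 0.113 × 0.945 = 0.10679
  23: 1 × 0.123 × 0.937 = 0.11525
  24: 1 × 0.165 × 0.924 = 0.15246
  25: 1 × 0.188 × 0.909 = 0.17089
  26: 1 × 0.209 × 0.896 = 0.18726
  27: 1 × 0.206 × 0.882 = 0.18169
Sum = 0.98186
NRR = 0.488 × 0.98186 = 0.47915
With NRR below 1 the population is below replacement fertility.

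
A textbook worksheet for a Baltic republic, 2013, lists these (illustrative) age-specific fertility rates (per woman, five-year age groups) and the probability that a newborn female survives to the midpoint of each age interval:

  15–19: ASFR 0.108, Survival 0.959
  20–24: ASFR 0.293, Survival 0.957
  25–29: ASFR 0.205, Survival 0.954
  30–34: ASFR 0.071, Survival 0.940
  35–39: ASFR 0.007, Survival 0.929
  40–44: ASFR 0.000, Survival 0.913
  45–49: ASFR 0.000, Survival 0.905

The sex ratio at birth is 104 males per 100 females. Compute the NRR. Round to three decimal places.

Proportion female at birth = 100 / (100 + 104) = 0.49020.
Weighting each age-specific rate by interval width and survival:
  15–19: 5 × 0.108 × 0.959 = 0.51786
  20–24: 5 × 0.293 × 0.957 = 1.40201
  25–29: 5 × 0.205 × 0.954 = 0.97785
  30–34: 5 × 0.071 × 0.940 = 0.33370
  35–39: 5 × 0.007 × 0.929 = 0.03252
  40–44: 5 × 0.000 × 0.913 = 0.00000
  45–49: 5 × 0.000 × 0.905 = 0.00000
Sum = 3.26394
NRR = 0.49020 × 3.26394 = 1.59998
An NRR exceeding 1 indicates intrinsic growth under these rates.

1.600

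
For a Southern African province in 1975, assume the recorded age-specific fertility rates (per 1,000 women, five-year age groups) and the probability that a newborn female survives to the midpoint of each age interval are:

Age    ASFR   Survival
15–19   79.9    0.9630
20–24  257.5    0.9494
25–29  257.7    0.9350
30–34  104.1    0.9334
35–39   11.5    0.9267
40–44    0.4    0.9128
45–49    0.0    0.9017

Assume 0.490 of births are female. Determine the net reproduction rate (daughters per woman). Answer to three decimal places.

Proportion female at birth = 0.490.
Per-age-group product (5 × ASFR × survival probability):
  15–19: 5 × 79.9/1000 × 0.9630 = 0.38472
  20–24: 5 × 257.5/1000 × 0.9494 = 1.22235
  25–29: 5 × 257.7/1000 × 0.9350 = 1.20475
  30–34: 5 × 104.1/1000 × 0.9334 = 0.48583
  35–39: 5 × 11.5/1000 × 0.9267 = 0.05329
  40–44: 5 × 0.4/1000 × 0.9128 = 0.00183
  45–49: 5 × 0.0/1000 × 0.9017 = 0.00000
Sum = 3.35277
NRR = 0.490 × 3.35277 = 1.64286
With NRR above 1 the population is above replacement fertility.

1.643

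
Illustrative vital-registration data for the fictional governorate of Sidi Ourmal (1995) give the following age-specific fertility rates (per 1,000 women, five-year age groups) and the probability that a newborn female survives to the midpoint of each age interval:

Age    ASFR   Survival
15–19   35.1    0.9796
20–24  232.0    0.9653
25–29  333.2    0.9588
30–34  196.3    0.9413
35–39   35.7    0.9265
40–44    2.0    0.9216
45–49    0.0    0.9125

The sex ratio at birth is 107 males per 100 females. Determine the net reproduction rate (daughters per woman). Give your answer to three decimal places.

Proportion female at birth = 100 / (100 + 107) = 0.48309.
Weighting each age-specific rate by interval width and survival:
  15–19: 5 × 35.1/1000 × 0.9796 = 0.17192
  20–24: 5 × 232.0/1000 × 0.9653 = 1.11975
  25–29: 5 × 333.2/1000 × 0.9588 = 1.59736
  30–34: 5 × 196.3/1000 × 0.9413 = 0.92389
  35–39: 5 × 35.7/1000 × 0.9265 = 0.16538
  40–44: 5 × 2.0/1000 × 0.9216 = 0.00922
  45–49: 5 × 0.0/1000 × 0.9125 = 0.00000
Sum = 3.98752
NRR = 0.48309 × 3.98752 = 1.92633
An NRR exceeding 1 indicates intrinsic growth under these rates.

1.926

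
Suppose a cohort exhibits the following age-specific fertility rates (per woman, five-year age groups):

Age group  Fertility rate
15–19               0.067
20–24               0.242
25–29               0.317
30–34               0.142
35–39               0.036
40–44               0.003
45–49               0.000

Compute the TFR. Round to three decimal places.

Sum of ASFRs = 0.067 + 0.242 + 0.317 + 0.142 + 0.036 + 0.003 + 0.000 = 0.807
TFR = 5 × 0.807 = 4.035

4.035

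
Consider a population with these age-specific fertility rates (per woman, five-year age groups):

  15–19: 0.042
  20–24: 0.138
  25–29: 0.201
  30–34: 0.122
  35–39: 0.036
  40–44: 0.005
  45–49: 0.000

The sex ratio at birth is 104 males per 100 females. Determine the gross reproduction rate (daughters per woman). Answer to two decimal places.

1.33

Proportion female at birth = 100 / (100 + 104) = 0.49020.
Sum of ASFRs = 0.042 + 0.138 + 0.201 + 0.122 + 0.036 + 0.005 + 0.000 = 0.544
TFR = 5 × 0.544 = 2.72
GRR = 0.49020 × 2.72 = 1.33334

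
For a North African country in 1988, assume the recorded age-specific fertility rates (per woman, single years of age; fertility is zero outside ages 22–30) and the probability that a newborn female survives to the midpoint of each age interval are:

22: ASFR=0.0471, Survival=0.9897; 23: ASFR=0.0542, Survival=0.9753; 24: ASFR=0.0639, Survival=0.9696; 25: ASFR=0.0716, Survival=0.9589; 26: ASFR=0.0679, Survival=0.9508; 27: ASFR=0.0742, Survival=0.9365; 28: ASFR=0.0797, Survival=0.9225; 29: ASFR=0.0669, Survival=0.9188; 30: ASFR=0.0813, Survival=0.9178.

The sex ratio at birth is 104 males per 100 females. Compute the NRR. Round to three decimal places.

Proportion female at birth = 100 / (100 + 104) = 0.49020.
Survival-weighted fertility by age (1·fₓ·Sₓ):
  22: 1 × 0.0471 × 0.9897 = 0.04661
  23: 1 × 0.0542 × 0.9753 = 0.05286
  24: 1 × 0.0639 × 0.9696 = 0.06196
  25: 1 × 0.0716 × 0.9589 = 0.06866
  26: 1 × 0.0679 × 0.9508 = 0.06456
  27: 1 × 0.0742 × 0.9365 = 0.06949
  28: 1 × 0.0797 × 0.9225 = 0.07352
  29: 1 × 0.0669 × 0.9188 = 0.06147
  30: 1 × 0.0813 × 0.9178 = 0.07462
Sum = 0.57375
NRR = 0.49020 × 0.57375 = 0.28125
With NRR below 1 the population is below replacement fertility.

0.281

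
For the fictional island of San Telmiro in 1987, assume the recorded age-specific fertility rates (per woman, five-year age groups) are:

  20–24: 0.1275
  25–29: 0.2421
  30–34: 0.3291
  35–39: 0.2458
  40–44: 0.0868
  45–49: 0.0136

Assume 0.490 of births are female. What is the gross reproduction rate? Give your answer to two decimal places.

2.56

Proportion female at birth = 0.490.
Sum of ASFRs = 0.1275 + 0.2421 + 0.3291 + 0.2458 + 0.0868 + 0.0136 = 1.0449
TFR = 5 × 1.0449 = 5.2245
GRR = 0.490 × 5.2245 = 2.56001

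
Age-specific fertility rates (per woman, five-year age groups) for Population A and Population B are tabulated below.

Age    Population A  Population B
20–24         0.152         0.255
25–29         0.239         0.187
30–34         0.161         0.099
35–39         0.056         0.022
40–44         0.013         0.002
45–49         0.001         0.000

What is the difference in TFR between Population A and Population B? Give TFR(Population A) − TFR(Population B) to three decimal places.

0.285

Population A:
  Sum of ASFRs = 0.152 + 0.239 + 0.161 + 0.056 + 0.013 + 0.001 = 0.622
  TFR = 5 × 0.622 = 3.11
Population B:
  Sum of ASFRs = 0.255 + 0.187 + 0.099 + 0.022 + 0.002 + 0.000 = 0.565
  TFR = 5 × 0.565 = 2.825
Difference = 3.11 − 2.825 = 0.285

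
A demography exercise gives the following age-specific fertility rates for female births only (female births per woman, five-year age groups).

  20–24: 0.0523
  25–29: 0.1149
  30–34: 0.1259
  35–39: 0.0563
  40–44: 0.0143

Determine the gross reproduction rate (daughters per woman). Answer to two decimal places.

1.82

Sum of female ASFRs = 0.0523 + 0.1149 + 0.1259 + 0.0563 + 0.0143 = 0.3637
GRR = 5 × 0.3637 = 1.8185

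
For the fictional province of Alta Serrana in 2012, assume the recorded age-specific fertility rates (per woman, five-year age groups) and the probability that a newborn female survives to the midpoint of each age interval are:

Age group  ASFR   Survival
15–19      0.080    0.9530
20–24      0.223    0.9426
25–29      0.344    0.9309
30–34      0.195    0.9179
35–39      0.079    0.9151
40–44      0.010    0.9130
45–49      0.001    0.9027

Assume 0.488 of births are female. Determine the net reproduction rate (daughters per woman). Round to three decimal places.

Proportion female at birth = 0.488.
Each age group contributes 5 × ASFR × survival:
  15–19: 5 × 0.080 × 0.9530 = 0.38120
  20–24: 5 × 0.223 × 0.9426 = 1.05100
  25–29: 5 × 0.344 × 0.9309 = 1.60115
  30–34: 5 × 0.195 × 0.9179 = 0.89495
  35–39: 5 × 0.079 × 0.9151 = 0.36146
  40–44: 5 × 0.010 × 0.9130 = 0.04565
  45–49: 5 × 0.001 × 0.9027 = 0.00451
Sum = 4.33992
NRR = 0.488 × 4.33992 = 2.11788

2.118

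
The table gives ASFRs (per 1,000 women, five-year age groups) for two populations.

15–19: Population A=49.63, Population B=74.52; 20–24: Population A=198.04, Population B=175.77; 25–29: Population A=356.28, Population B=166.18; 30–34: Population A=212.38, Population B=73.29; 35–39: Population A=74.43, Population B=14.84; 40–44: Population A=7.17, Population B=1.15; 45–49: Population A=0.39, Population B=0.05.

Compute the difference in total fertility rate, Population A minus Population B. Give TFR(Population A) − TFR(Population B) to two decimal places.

Population A:
  Sum of ASFRs = 49.63 + 198.04 + 356.28 + 212.38 + 74.43 + 7.17 + 0.39 = 898.32
  TFR = 5 × 898.32 / 1000 = 4.4916
Population B:
  Sum of ASFRs = 74.52 + 175.77 + 166.18 + 73.29 + 14.84 + 1.15 + 0.05 = 505.80
  TFR = 5 × 505.80 / 1000 = 2.529
Difference = 4.4916 − 2.529 = 1.9626

1.96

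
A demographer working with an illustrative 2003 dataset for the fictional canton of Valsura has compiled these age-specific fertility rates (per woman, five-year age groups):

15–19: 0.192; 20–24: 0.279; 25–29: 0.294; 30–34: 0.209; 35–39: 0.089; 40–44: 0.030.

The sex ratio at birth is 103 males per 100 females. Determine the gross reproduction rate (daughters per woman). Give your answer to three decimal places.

2.692

Proportion female at birth = 100 / (100 + 103) = 0.49261.
Sum of ASFRs = 0.192 + 0.279 + 0.294 + 0.209 + 0.089 + 0.030 = 1.093
TFR = 5 × 1.093 = 5.465
GRR = 0.49261 × 5.465 = 2.69211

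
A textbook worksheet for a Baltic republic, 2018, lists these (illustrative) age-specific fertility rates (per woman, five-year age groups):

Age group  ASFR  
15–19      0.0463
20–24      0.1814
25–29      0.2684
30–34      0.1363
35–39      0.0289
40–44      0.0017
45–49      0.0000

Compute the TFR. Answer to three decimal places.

3.315

Sum of ASFRs = 0.0463 + 0.1814 + 0.2684 + 0.1363 + 0.0289 + 0.0017 + 0.0000 = 0.6630
TFR = 5 × 0.6630 = 3.315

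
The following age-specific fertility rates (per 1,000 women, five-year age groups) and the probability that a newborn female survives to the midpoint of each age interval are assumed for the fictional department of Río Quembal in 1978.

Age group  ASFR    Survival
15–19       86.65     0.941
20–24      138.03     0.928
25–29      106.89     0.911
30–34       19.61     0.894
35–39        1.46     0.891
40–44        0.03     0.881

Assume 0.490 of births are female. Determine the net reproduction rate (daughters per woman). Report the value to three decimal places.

Proportion female at birth = 0.490.
Per-age-group product (5 × ASFR × survival probability):
  15–19: 5 × 86.65/1000 × 0.941 = 0.40769
  20–24: 5 × 138.03/1000 × 0.928 = 0.64046
  25–29: 5 × 106.89/1000 × 0.911 = 0.48688
  30–34: 5 × 19.61/1000 × 0.894 = 0.08766
  35–39: 5 × 1.46/1000 × 0.891 = 0.00650
  40–44: 5 × 0.03/1000 × 0.881 = 0.00013
Sum = 1.62932
NRR = 0.490 × 1.62932 = 0.79837

0.798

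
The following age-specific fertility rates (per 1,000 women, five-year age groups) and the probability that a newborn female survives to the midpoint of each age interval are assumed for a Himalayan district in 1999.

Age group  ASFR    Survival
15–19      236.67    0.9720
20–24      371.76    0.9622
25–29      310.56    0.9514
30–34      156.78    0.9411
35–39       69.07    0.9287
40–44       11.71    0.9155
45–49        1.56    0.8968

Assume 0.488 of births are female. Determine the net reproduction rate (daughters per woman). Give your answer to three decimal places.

Proportion female at birth = 0.488.
Weighting each age-specific rate by interval width and survival:
  15–19: 5 × 236.67/1000 × 0.9720 = 1.15022
  20–24: 5 × 371.76/1000 × 0.9622 = 1.78854
  25–29: 5 × 310.56/1000 × 0.9514 = 1.47733
  30–34: 5 × 156.78/1000 × 0.9411 = 0.73773
  35–39: 5 × 69.07/1000 × 0.9287 = 0.32073
  40–44: 5 × 11.71/1000 × 0.9155 = 0.05360
  45–49: 5 × 1.56/1000 × 0.8968 = 0.00700
Sum = 5.53515
NRR = 0.488 × 5.53515 = 2.70115
NRR > 1, so each generation more than replaces itself.

2.701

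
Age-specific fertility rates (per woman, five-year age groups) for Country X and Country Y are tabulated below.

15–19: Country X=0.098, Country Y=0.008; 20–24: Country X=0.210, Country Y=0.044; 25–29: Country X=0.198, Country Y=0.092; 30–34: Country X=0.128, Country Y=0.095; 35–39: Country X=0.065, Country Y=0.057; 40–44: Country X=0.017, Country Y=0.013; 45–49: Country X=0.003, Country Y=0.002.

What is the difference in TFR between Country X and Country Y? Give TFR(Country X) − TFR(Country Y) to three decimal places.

Country X:
  Sum of ASFRs = 0.098 + 0.210 + 0.198 + 0.128 + 0.065 + 0.017 + 0.003 = 0.719
  TFR = 5 × 0.719 = 3.595
Country Y:
  Sum of ASFRs = 0.008 + 0.044 + 0.092 + 0.095 + 0.057 + 0.013 + 0.002 = 0.311
  TFR = 5 × 0.311 = 1.555
Difference = 3.595 − 1.555 = 2.04

2.040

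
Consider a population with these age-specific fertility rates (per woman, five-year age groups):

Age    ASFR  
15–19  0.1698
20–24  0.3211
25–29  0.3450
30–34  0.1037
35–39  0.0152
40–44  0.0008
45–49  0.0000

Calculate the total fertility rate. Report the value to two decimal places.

Sum of ASFRs = 0.1698 + 0.3211 + 0.3450 + 0.1037 + 0.0152 + 0.0008 + 0.0000 = 0.9556
TFR = 5 × 0.9556 = 4.778

4.78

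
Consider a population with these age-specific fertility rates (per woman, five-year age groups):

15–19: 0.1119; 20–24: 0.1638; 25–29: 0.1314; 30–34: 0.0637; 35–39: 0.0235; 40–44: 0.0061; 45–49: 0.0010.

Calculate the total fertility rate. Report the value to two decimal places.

2.51

Sum of ASFRs = 0.1119 + 0.1638 + 0.1314 + 0.0637 + 0.0235 + 0.0061 + 0.0010 = 0.5014
TFR = 5 × 0.5014 = 2.507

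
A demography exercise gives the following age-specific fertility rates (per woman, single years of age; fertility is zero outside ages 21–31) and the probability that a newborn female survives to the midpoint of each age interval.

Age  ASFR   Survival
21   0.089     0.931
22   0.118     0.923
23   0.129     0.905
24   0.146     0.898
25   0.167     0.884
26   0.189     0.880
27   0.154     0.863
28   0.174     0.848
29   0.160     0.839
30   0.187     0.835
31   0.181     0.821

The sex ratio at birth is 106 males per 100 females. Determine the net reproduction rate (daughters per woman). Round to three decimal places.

Proportion female at birth = 100 / (100 + 106) = 0.48544.
Each age group contributes 1 × ASFR × survival:
  21: 1 × 0.089 × 0.931 = 0.08286
  22: 1 × 0.118 × 0.923 = 0.10891
  23: 1 × 0.129 × 0.905 = 0.11675
  24: 1 × 0.146 × 0.898 = 0.13111
  25: 1 × 0.167 × 0.884 = 0.14763
  26: 1 × 0.189 × 0.880 = 0.16632
  27: 1 × 0.154 × 0.863 = 0.13290
  28: 1 × 0.174 × 0.848 = 0.14755
  29: 1 × 0.160 × 0.839 = 0.13424
  30: 1 × 0.187 × 0.835 = 0.15615
  31: 1 × 0.181 × 0.821 = 0.14860
Sum = 1.47302
NRR = 0.48544 × 1.47302 = 0.71506

0.715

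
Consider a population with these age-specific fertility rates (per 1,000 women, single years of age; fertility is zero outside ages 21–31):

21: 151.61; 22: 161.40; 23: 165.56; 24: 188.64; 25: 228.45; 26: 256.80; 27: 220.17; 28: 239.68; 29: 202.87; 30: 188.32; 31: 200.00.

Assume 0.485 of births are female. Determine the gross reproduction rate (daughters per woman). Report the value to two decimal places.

1.07

Proportion female at birth = 0.485.
Sum of ASFRs = 151.61 + 161.40 + 165.56 + 188.64 + 228.45 + 256.80 + 220.17 + 239.68 + 202.87 + 188.32 + 200.00 = 2203.50
TFR = 2203.50 / 1000 = 2.2035
GRR = 0.485 × 2.2035 = 1.06870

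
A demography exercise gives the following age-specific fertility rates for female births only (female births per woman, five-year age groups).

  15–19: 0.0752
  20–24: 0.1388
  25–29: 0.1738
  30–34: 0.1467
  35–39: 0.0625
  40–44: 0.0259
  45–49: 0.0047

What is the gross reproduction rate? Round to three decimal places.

Sum of female ASFRs = 0.0752 + 0.1388 + 0.1738 + 0.1467 + 0.0625 + 0.0259 + 0.0047 = 0.6276
GRR = 5 × 0.6276 = 3.138

3.138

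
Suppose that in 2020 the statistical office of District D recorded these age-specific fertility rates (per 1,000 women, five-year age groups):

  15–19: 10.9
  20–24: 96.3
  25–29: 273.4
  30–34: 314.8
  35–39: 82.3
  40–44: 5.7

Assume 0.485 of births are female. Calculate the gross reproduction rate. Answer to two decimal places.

Proportion female at birth = 0.485.
Sum of ASFRs = 10.9 + 96.3 + 273.4 + 314.8 + 82.3 + 5.7 = 783.4
TFR = 5 × 783.4 / 1000 = 3.917
GRR = 0.485 × 3.917 = 1.89975

1.90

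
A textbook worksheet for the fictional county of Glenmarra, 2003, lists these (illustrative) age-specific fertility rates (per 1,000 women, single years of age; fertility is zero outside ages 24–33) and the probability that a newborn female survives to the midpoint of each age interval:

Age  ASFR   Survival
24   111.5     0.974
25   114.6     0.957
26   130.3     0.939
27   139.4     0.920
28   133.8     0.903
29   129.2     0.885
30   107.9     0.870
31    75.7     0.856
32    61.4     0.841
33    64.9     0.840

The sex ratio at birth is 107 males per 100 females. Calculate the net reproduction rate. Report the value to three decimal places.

Proportion female at birth = 100 / (100 + 107) = 0.48309.
Each age group contributes 1 × ASFR × survival:
  24: 1 × 111.5/1000 × 0.974 = 0.10860
  25: 1 × 114.6/1000 × 0.957 = 0.10967
  26: 1 × 130.3/1000 × 0.939 = 0.12235
  27: 1 × 139.4/1000 × 0.920 = 0.12825
  28: 1 × 133.8/1000 × 0.903 = 0.12082
  29: 1 × 129.2/1000 × 0.885 = 0.11434
  30: 1 × 107.9/1000 × 0.870 = 0.09387
  31: 1 × 75.7/1000 × 0.856 = 0.06480
  32: 1 × 61.4/1000 × 0.841 = 0.05164
  33: 1 × 64.9/1000 × 0.840 = 0.05452
Sum = 0.96886
NRR = 0.48309 × 0.96886 = 0.46805
NRR < 1, so the cohort does not fully replace itself.

0.468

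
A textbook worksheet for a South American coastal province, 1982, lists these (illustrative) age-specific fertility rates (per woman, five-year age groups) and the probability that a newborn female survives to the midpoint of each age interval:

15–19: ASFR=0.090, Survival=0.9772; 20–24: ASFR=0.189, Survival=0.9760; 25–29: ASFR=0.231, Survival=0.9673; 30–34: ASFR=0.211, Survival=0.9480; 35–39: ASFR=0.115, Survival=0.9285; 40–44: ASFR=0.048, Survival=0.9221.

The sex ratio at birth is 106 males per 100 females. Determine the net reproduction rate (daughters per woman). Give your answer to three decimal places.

Proportion female at birth = 100 / (100 + 106) = 0.48544.
Weighting each age-specific rate by interval width and survival:
  15–19: 5 × 0.090 × 0.9772 = 0.43974
  20–24: 5 × 0.189 × 0.9760 = 0.92232
  25–29: 5 × 0.231 × 0.9673 = 1.11723
  30–34: 5 × 0.211 × 0.9480 = 1.00014
  35–39: 5 × 0.115 × 0.9285 = 0.53389
  40–44: 5 × 0.048 × 0.9221 = 0.22130
Sum = 4.23462
NRR = 0.48544 × 4.23462 = 2.05565
An NRR exceeding 1 indicates intrinsic growth under these rates.

2.056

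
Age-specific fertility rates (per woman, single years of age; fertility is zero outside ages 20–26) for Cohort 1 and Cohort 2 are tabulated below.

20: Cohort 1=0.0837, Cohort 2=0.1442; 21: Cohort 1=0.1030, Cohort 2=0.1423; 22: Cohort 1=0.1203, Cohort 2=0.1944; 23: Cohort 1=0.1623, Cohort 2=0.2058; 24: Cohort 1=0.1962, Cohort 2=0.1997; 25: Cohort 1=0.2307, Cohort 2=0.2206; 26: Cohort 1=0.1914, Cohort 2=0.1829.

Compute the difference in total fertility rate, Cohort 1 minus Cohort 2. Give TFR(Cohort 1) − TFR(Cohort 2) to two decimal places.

Cohort 1:
  Sum of ASFRs = 0.0837 + 0.1030 + 0.1203 + 0.1623 + 0.1962 + 0.2307 + 0.1914 = 1.0876
  TFR = 1.0876
Cohort 2:
  Sum of ASFRs = 0.1442 + 0.1423 + 0.1944 + 0.2058 + 0.1997 + 0.2206 + 0.1829 = 1.2899
  TFR = 1.2899
Difference = 1.0876 − 1.2899 = -0.2023

-0.20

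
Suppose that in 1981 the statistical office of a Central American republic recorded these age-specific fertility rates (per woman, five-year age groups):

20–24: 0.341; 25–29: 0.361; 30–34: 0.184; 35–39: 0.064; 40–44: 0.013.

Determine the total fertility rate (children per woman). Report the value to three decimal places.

Sum of ASFRs = 0.341 + 0.361 + 0.184 + 0.064 + 0.013 = 0.963
TFR = 5 × 0.963 = 4.815

4.815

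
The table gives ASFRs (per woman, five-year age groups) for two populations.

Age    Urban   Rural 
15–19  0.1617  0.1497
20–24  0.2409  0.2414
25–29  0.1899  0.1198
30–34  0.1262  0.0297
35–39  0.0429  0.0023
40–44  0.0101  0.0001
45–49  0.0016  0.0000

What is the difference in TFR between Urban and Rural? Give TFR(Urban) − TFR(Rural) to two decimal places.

Urban:
  Sum of ASFRs = 0.1617 + 0.2409 + 0.1899 + 0.1262 + 0.0429 + 0.0101 + 0.0016 = 0.7733
  TFR = 5 × 0.7733 = 3.8665
Rural:
  Sum of ASFRs = 0.1497 + 0.2414 + 0.1198 + 0.0297 + 0.0023 + 0.0001 + 0.0000 = 0.5430
  TFR = 5 × 0.5430 = 2.715
Difference = 3.8665 − 2.715 = 1.1515

1.15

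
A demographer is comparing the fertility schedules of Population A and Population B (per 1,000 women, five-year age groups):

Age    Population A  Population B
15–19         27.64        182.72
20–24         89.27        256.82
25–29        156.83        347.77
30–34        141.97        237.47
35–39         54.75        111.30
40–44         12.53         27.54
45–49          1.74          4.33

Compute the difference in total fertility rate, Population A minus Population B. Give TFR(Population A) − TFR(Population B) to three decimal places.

Population A:
  Sum of ASFRs = 27.64 + 89.27 + 156.83 + 141.97 + 54.75 + 12.53 + 1.74 = 484.73
  TFR = 5 × 484.73 / 1000 = 2.42365
Population B:
  Sum of ASFRs = 182.72 + 256.82 + 347.77 + 237.47 + 111.30 + 27.54 + 4.33 = 1167.95
  TFR = 5 × 1167.95 / 1000 = 5.83975
Difference = 2.42365 − 5.83975 = -3.4161

-3.416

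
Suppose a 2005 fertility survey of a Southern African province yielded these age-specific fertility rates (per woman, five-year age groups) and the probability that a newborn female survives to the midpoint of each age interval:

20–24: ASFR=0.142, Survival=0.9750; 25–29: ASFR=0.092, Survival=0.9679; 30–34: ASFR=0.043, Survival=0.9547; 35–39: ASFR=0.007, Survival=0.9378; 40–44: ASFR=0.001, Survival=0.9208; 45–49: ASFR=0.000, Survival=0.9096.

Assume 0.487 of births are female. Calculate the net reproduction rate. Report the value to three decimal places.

0.672

Proportion female at birth = 0.487.
Each age group contributes 5 × ASFR × survival:
  20–24: 5 × 0.142 × 0.9750 = 0.69225
  25–29: 5 × 0.092 × 0.9679 = 0.44523
  30–34: 5 × 0.043 × 0.9547 = 0.20526
  35–39: 5 × 0.007 × 0.9378 = 0.03282
  40–44: 5 × 0.001 × 0.9208 = 0.00460
  45–49: 5 × 0.000 × 0.9096 = 0.00000
Sum = 1.38016
NRR = 0.487 × 1.38016 = 0.67214
An NRR under 1 implies long-run decline under these rates.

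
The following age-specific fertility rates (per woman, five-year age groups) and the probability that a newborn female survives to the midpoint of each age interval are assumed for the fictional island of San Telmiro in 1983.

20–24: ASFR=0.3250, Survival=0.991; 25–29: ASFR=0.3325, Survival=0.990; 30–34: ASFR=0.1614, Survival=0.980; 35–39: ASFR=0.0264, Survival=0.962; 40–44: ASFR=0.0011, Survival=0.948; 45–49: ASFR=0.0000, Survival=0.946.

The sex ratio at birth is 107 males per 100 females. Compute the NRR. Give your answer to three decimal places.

Proportion female at birth = 100 / (100 + 107) = 0.48309.
Each age group contributes 5 × ASFR × survival:
  20–24: 5 × 0.3250 × 0.991 = 1.61038
  25–29: 5 × 0.3325 × 0.990 = 1.64588
  30–34: 5 × 0.1614 × 0.980 = 0.79086
  35–39: 5 × 0.0264 × 0.962 = 0.12698
  40–44: 5 × 0.0011 × 0.948 = 0.00521
  45–49: 5 × 0.0000 × 0.946 = 0.00000
Sum = 4.17931
NRR = 0.48309 × 4.17931 = 2.01898
An NRR exceeding 1 indicates intrinsic growth under these rates.

2.019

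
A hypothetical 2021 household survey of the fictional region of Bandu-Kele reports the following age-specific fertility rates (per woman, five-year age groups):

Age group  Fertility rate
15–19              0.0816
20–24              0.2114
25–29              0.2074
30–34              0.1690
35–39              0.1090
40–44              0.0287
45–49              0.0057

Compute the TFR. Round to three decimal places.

Sum of ASFRs = 0.0816 + 0.2114 + 0.2074 + 0.1690 + 0.1090 + 0.0287 + 0.0057 = 0.8128
TFR = 5 × 0.8128 = 4.064

4.064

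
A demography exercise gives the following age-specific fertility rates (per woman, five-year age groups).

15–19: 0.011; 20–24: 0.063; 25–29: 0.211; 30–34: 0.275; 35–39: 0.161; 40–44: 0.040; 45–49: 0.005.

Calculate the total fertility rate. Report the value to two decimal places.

Sum of ASFRs = 0.011 + 0.063 + 0.211 + 0.275 + 0.161 + 0.040 + 0.005 = 0.766
TFR = 5 × 0.766 = 3.83

3.83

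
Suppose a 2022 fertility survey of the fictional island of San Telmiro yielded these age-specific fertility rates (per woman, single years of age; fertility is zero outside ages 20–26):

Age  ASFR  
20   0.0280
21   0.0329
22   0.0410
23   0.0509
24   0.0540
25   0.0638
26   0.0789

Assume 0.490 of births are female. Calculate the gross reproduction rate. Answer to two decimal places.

Proportion female at birth = 0.490.
Sum of ASFRs = 0.0280 + 0.0329 + 0.0410 + 0.0509 + 0.0540 + 0.0638 + 0.0789 = 0.3495
TFR = 0.3495
GRR = 0.490 × 0.3495 = 0.17126

0.17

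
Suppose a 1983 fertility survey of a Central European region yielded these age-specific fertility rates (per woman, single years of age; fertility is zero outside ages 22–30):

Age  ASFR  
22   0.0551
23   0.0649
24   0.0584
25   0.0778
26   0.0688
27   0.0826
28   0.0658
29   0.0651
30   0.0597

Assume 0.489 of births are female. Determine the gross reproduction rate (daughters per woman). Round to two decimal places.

Proportion female at birth = 0.489.
Sum of ASFRs = 0.0551 + 0.0649 + 0.0584 + 0.0778 + 0.0688 + 0.0826 + 0.0658 + 0.0651 + 0.0597 = 0.5982
TFR = 0.5982
GRR = 0.489 × 0.5982 = 0.29252

0.29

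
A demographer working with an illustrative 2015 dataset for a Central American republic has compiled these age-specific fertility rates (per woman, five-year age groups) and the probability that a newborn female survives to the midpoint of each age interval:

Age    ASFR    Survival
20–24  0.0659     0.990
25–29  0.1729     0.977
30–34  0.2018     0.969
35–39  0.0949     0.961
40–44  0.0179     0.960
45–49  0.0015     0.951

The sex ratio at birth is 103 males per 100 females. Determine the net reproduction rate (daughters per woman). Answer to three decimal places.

Proportion female at birth = 100 / (100 + 103) = 0.49261.
Survival-weighted fertility by age (5·fₓ·Sₓ):
  20–24: 5 × 0.0659 × 0.990 = 0.32621
  25–29: 5 × 0.1729 × 0.977 = 0.84462
  30–34: 5 × 0.2018 × 0.969 = 0.97772
  35–39: 5 × 0.0949 × 0.961 = 0.45599
  40–44: 5 × 0.0179 × 0.960 = 0.08592
  45–49: 5 × 0.0015 × 0.951 = 0.00713
Sum = 2.69759
NRR = 0.49261 × 2.69759 = 1.32886
An NRR exceeding 1 indicates intrinsic growth under these rates.

1.329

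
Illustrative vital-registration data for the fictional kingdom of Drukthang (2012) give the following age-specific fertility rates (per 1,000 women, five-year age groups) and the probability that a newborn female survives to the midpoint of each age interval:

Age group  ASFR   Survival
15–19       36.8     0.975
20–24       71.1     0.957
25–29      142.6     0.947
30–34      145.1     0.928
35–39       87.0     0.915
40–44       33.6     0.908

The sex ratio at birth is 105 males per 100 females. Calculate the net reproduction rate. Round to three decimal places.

Proportion female at birth = 100 / (100 + 105) = 0.48780.
Each age group contributes 5 × ASFR × survival:
  15–19: 5 × 36.8/1000 × 0.975 = 0.17940
  20–24: 5 × 71.1/1000 × 0.957 = 0.34021
  25–29: 5 × 142.6/1000 × 0.947 = 0.67521
  30–34: 5 × 145.1/1000 × 0.928 = 0.67326
  35–39: 5 × 87.0/1000 × 0.915 = 0.39803
  40–44: 5 × 33.6/1000 × 0.908 = 0.15254
Sum = 2.41865
NRR = 0.48780 × 2.41865 = 1.17982
An NRR exceeding 1 indicates intrinsic growth under these rates.

1.180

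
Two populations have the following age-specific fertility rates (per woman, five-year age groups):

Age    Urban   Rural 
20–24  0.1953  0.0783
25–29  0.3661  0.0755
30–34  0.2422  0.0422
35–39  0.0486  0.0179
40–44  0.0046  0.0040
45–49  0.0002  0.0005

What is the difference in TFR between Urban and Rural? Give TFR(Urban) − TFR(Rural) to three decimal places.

3.193

Urban:
  Sum of ASFRs = 0.1953 + 0.3661 + 0.2422 + 0.0486 + 0.0046 + 0.0002 = 0.8570
  TFR = 5 × 0.8570 = 4.285
Rural:
  Sum of ASFRs = 0.0783 + 0.0755 + 0.0422 + 0.0179 + 0.0040 + 0.0005 = 0.2184
  TFR = 5 × 0.2184 = 1.092
Difference = 4.285 − 1.092 = 3.193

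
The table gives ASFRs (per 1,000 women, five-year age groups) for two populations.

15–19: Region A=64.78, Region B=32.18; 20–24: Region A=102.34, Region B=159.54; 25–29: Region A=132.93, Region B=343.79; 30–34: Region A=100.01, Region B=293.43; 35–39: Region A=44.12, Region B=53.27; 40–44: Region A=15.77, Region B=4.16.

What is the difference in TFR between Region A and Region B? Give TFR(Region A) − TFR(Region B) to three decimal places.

-2.132

Region A:
  Sum of ASFRs = 64.78 + 102.34 + 132.93 + 100.01 + 44.12 + 15.77 = 459.95
  TFR = 5 × 459.95 / 1000 = 2.29975
Region B:
  Sum of ASFRs = 32.18 + 159.54 + 343.79 + 293.43 + 53.27 + 4.16 = 886.37
  TFR = 5 × 886.37 / 1000 = 4.43185
Difference = 2.29975 − 4.43185 = -2.1321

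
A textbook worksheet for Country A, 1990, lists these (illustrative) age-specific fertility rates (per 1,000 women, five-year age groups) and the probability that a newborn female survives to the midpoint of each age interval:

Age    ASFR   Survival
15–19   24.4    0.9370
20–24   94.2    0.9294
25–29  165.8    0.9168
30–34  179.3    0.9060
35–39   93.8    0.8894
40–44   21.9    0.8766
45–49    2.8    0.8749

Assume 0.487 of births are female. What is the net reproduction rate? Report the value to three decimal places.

Proportion female at birth = 0.487.
Each age group contributes 5 × ASFR × survival:
  15–19: 5 × 24.4/1000 × 0.9370 = 0.11431
  20–24: 5 × 94.2/1000 × 0.9294 = 0.43775
  25–29: 5 × 165.8/1000 × 0.9168 = 0.76003
  30–34: 5 × 179.3/1000 × 0.9060 = 0.81223
  35–39: 5 × 93.8/1000 × 0.8894 = 0.41713
  40–44: 5 × 21.9/1000 × 0.8766 = 0.09599
  45–49: 5 × 2.8/1000 × 0.8749 = 0.01225
Sum = 2.64969
NRR = 0.487 × 2.64969 = 1.29040

1.290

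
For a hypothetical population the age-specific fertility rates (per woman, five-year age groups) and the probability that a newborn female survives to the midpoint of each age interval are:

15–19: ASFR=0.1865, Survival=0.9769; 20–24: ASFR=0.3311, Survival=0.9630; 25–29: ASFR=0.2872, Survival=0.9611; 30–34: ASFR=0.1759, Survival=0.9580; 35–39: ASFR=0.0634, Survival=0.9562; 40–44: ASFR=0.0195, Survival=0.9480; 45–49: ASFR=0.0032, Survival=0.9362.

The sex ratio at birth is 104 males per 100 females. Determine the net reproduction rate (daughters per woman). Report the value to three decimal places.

Proportion female at birth = 100 / (100 + 104) = 0.49020.
Each age group contributes 5 × ASFR × survival:
  15–19: 5 × 0.1865 × 0.9769 = 0.91096
  20–24: 5 × 0.3311 × 0.9630 = 1.59425
  25–29: 5 × 0.2872 × 0.9611 = 1.38014
  30–34: 5 × 0.1759 × 0.9580 = 0.84256
  35–39: 5 × 0.0634 × 0.9562 = 0.30312
  40–44: 5 × 0.0195 × 0.9480 = 0.09243
  45–49: 5 × 0.0032 × 0.9362 = 0.01498
Sum = 5.13844
NRR = 0.49020 × 5.13844 = 2.51886

2.519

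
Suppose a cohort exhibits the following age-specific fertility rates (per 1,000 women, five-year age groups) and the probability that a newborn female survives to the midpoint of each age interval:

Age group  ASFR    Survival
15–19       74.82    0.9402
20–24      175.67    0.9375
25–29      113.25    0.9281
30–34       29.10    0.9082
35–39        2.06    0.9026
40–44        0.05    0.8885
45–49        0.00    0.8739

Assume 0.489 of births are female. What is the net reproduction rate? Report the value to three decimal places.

0.901

Proportion female at birth = 0.489.
Survival-weighted fertility by age (5·fₓ·Sₓ):
  15–19: 5 × 74.82/1000 × 0.9402 = 0.35173
  20–24: 5 × 175.67/1000 × 0.9375 = 0.82345
  25–29: 5 × 113.25/1000 × 0.9281 = 0.52554
  30–34: 5 × 29.10/1000 × 0.9082 = 0.13214
  35–39: 5 × 2.06/1000 × 0.9026 = 0.00930
  40–44: 5 × 0.05/1000 × 0.8885 = 0.00022
  45–49: 5 × 0.00/1000 × 0.8739 = 0.00000
Sum = 1.84238
NRR = 0.489 × 1.84238 = 0.90092
An NRR under 1 implies long-run decline under these rates.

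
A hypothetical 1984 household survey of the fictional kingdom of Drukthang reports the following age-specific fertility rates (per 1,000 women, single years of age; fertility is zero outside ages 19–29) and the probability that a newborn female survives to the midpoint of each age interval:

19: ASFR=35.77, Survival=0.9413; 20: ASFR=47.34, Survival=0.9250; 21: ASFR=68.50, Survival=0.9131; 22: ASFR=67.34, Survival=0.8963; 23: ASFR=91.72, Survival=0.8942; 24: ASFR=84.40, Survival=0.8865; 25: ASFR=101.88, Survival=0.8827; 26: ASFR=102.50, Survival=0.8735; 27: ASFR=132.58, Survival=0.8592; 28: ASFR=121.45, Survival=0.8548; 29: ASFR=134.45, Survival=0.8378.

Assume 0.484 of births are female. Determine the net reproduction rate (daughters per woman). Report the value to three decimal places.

0.420

Proportion female at birth = 0.484.
Survival-weighted fertility by age (1·fₓ·Sₓ):
  19: 1 × 35.77/1000 × 0.9413 = 0.03367
  20: 1 × 47.34/1000 × 0.9250 = 0.04379
  21: 1 × 68.50/1000 × 0.9131 = 0.06255
  22: 1 × 67.34/1000 × 0.8963 = 0.06036
  23: 1 × 91.72/1000 × 0.8942 = 0.08202
  24: 1 × 84.40/1000 × 0.8865 = 0.07482
  25: 1 × 101.88/1000 × 0.8827 = 0.08993
  26: 1 × 102.50/1000 × 0.8735 = 0.08953
  27: 1 × 132.58/1000 × 0.8592 = 0.11391
  28: 1 × 121.45/1000 × 0.8548 = 0.10382
  29: 1 × 134.45/1000 × 0.8378 = 0.11264
Sum = 0.86704
NRR = 0.484 × 0.86704 = 0.41965
With NRR below 1 the population is below replacement fertility.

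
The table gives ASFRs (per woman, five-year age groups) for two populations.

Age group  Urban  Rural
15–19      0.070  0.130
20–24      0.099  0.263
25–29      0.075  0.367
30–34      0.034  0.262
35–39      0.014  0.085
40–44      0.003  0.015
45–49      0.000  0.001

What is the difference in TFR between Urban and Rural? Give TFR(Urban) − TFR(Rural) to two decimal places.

Urban:
  Sum of ASFRs = 0.070 + 0.099 + 0.075 + 0.034 + 0.014 + 0.003 + 0.000 = 0.295
  TFR = 5 × 0.295 = 1.475
Rural:
  Sum of ASFRs = 0.130 + 0.263 + 0.367 + 0.262 + 0.085 + 0.015 + 0.001 = 1.123
  TFR = 5 × 1.123 = 5.615
Difference = 1.475 − 5.615 = -4.14

-4.14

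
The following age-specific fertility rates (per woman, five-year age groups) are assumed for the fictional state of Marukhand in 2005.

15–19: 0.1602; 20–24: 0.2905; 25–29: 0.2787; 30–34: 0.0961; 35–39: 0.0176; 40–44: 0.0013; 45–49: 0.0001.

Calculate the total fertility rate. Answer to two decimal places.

Sum of ASFRs = 0.1602 + 0.2905 + 0.2787 + 0.0961 + 0.0176 + 0.0013 + 0.0001 = 0.8445
TFR = 5 × 0.8445 = 4.2225

4.22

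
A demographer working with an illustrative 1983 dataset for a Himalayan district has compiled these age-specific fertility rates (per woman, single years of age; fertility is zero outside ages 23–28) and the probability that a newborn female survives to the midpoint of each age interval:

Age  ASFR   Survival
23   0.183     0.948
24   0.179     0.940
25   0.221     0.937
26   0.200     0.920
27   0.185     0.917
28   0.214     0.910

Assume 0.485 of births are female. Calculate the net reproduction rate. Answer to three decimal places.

Proportion female at birth = 0.485.
Weighting each age-specific rate by interval width and survival:
  23: 1 × 0.183 × 0.948 = 0.17348
  24: 1 × 0.179 × 0.940 = 0.16826
  25: 1 × 0.221 × 0.937 = 0.20708
  26: 1 × 0.200 × 0.920 = 0.18400
  27: 1 × 0.185 × 0.917 = 0.16965
  28: 1 × 0.214 × 0.910 = 0.19474
Sum = 1.09721
NRR = 0.485 × 1.09721 = 0.53215
An NRR under 1 implies long-run decline under these rates.

0.532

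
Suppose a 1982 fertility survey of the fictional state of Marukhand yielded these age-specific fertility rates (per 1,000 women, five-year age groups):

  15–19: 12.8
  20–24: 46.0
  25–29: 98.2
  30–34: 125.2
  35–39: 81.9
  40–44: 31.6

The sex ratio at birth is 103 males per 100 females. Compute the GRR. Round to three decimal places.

0.975

Proportion female at birth = 100 / (100 + 103) = 0.49261.
Sum of ASFRs = 12.8 + 46.0 + 98.2 + 125.2 + 81.9 + 31.6 = 395.7
TFR = 5 × 395.7 / 1000 = 1.9785
GRR = 0.49261 × 1.9785 = 0.97463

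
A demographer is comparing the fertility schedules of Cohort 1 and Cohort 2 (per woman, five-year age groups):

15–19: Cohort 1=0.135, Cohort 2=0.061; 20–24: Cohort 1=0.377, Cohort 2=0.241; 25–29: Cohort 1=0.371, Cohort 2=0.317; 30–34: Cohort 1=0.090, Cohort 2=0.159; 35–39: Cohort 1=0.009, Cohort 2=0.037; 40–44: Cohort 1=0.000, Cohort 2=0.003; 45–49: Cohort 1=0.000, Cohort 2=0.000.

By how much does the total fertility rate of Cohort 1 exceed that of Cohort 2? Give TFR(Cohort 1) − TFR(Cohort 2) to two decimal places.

Cohort 1:
  Sum of ASFRs = 0.135 + 0.377 + 0.371 + 0.090 + 0.009 + 0.000 + 0.000 = 0.982
  TFR = 5 × 0.982 = 4.91
Cohort 2:
  Sum of ASFRs = 0.061 + 0.241 + 0.317 + 0.159 + 0.037 + 0.003 + 0.000 = 0.818
  TFR = 5 × 0.818 = 4.09
Difference = 4.91 − 4.09 = 0.82

0.82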